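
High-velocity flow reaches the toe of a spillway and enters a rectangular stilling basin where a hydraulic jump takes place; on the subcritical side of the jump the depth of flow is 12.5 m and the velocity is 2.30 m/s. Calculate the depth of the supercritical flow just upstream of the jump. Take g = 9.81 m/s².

y₁ = 0.999 m

Fr₂ = V₂/√(g·y₂) = 2.30/√(9.81×12.5) = 0.208.
Since the conjugate-depth ratio holds either way, y₁/y₂ = ½[√(1 + 8Fr₂²) − 1] = ½[√1.345 − 1] = 0.0799.
y₁ = 0.0799 × 12.5 = 0.999 m.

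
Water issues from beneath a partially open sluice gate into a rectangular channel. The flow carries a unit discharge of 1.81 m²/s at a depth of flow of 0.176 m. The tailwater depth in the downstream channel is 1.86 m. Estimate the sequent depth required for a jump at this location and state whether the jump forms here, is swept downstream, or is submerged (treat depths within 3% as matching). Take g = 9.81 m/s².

V₁ = q/y₁ = 1.81/0.176 = 10.3 m/s. Fr₁ = V₁/√(g·y₁) = 10.3/√(9.81×0.176) = 7.83.
From the momentum equation for a rectangular channel, y₂/y₁ = ½[√(1 + 8Fr₁²) − 1] = ½[√491.0 − 1] = 10.6.
y₂ = 10.6 × 0.176 = 1.86 m.
Tailwater y_tw = 1.86 m: y_tw ≈ y₂, so the jump forms here.

y₂ = 1.86 m; the jump forms here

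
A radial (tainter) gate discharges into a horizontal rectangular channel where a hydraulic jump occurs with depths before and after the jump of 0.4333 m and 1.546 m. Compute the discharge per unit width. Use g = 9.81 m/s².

q = 2.550 m²/s

For a rectangular channel the momentum equation gives q² = ½·g·y₁·y₂·(y₁ + y₂) = ½×9.81×0.4333×1.546×1.979 = 6.504.
q = √6.504 = 2.550 m²/s.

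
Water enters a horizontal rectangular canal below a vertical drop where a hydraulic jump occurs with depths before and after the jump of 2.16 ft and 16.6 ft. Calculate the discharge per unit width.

For a rectangular channel the momentum equation gives q² = ½·g·y₁·y₂·(y₁ + y₂) = ½×32.2×2.16×16.6×18.8 = 10830.
q = √10830 = 104 ft²/s.

q = 104 ft²/s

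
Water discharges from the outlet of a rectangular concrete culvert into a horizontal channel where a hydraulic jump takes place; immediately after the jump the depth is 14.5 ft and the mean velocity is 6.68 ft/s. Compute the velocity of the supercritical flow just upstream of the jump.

Fr₂ = V₂/√(g·y₂) = 6.68/√(32.2×14.5) = 0.309.
Since the conjugate-depth ratio holds either way, y₁/y₂ = ½[√(1 + 8Fr₂²) − 1] = ½[√1.765 − 1] = 0.164.
y₁ = 0.164 × 14.5 = 2.38 ft.
V₁ = q/y₁ = 96.9/2.38 = 40.7 ft/s.

V₁ = 40.7 ft/s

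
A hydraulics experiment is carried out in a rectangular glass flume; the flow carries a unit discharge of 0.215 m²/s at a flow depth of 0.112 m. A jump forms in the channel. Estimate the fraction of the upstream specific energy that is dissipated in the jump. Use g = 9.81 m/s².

ΔE/E₁ = 0.0643 (6.43%)

V₁ = q/y₁ = 0.215/0.112 = 1.92 m/s. Fr₁ = V₁/√(g·y₁) = 1.92/√(9.81×0.112) = 1.83.
From the momentum equation for a rectangular channel, y₂/y₁ = ½[√(1 + 8Fr₁²) − 1] = ½[√27.83 − 1] = 2.14.
y₂ = 2.14 × 0.112 = 0.239 m.
E₁ = y₁ + V₁²/2g = 0.300 m. ΔE = (y₂ − y₁)³/(4y₁y₂) = 0.0193 m. ΔE/E₁ = 0.0193/0.300 = 0.0643.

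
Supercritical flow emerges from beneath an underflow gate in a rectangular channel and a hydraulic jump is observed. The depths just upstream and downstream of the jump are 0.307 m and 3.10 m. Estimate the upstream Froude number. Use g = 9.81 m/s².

For a rectangular channel the momentum equation gives q² = ½·g·y₁·y₂·(y₁ + y₂) = ½×9.81×0.307×3.10×3.41 = 15.9.
q = √15.9 = 3.99 m²/s.
V₁ = q/y₁ = 13.0 m/s; Fr₁ = V₁/√(g·y₁) = 7.49.

Fr₁ = 7.49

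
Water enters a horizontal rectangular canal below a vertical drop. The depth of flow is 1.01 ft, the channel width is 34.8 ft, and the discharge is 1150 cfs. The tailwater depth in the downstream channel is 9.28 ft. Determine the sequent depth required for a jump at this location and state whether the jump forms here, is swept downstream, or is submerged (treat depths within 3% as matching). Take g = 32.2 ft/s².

y₂ = 7.71 ft; the jump is submerged

q = Q/b = 1150/34.8 = 33.0 ft²/s; V₁ = q/y₁ = 32.7 ft/s. Fr₁ = V₁/√(g·y₁) = 5.74.
Bélanger equation: y₂/y₁ = ½[√(1 + 8Fr₁²) − 1] = ½[√264.3 − 1] = 7.63.
y₂ = 7.63 × 1.01 = 7.71 ft.
Tailwater y_tw = 9.28 ft: y_tw > y₂, so the jump is submerged.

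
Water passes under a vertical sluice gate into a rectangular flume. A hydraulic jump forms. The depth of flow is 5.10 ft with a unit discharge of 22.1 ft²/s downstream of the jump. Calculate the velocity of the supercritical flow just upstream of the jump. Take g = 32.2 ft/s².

V₁ = 22.6 ft/s

V₂ = q/y₂ = 22.1/5.10 = 4.33 ft/s; Fr₂ = V₂/√(g·y₂) = 0.338.
From the momentum equation (using Fr₂), y₁/y₂ = ½[√(1 + 8Fr₂²) − 1] = ½[√1.915 − 1] = 0.192.
y₁ = 0.192 × 5.10 = 0.979 ft.
V₁ = q/y₁ = 22.1/0.979 = 22.6 ft/s.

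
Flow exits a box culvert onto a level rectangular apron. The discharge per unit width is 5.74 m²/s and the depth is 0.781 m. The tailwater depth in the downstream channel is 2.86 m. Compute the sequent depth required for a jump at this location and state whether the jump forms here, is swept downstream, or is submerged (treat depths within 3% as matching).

V₁ = q/y₁ = 5.74/0.781 = 7.35 m/s. Fr₁ = V₁/√(g·y₁) = 7.35/√(9.81×0.781) = 2.66.
From the momentum equation for a rectangular channel, y₂/y₁ = ½[√(1 + 8Fr₁²) − 1] = ½[√57.40 − 1] = 3.29.
y₂ = 3.29 × 0.781 = 2.57 m.
Tailwater y_tw = 2.86 m: y_tw > y₂, so the jump is submerged.

y₂ = 2.57 m; the jump is submerged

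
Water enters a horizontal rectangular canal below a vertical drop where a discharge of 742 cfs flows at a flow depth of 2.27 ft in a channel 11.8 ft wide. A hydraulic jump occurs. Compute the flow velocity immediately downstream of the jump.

V₂ = 6.74 ft/s

q = Q/b = 742/11.8 = 62.9 ft²/s; V₁ = q/y₁ = 27.7 ft/s. Fr₁ = V₁/√(g·y₁) = 3.24.
By Bélanger, y₂/y₁ = ½[√(1 + 8Fr₁²) − 1] = ½[√84.98 − 1] = 4.11.
y₂ = 4.11 × 2.27 = 9.33 ft.
V₂ = q/y₂ = 62.9/9.33 = 6.74 ft/s.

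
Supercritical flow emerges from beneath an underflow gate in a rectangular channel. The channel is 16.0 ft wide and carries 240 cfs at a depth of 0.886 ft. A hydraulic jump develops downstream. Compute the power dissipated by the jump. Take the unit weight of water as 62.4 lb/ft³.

q = Q/b = 240/16.0 = 15.0 ft²/s; V₁ = q/y₁ = 16.9 ft/s. Fr₁ = V₁/√(g·y₁) = 3.17.
Sequent-depth ratio: y₂/y₁ = ½[√(1 + 8Fr₁²) − 1] = ½[√81.37 − 1] = 4.01.
y₂ = 4.01 × 0.886 = 3.55 ft.
Head loss: ΔE = (y₂ − y₁)³/(4y₁y₂) = (3.55 − 0.886)³/(4×0.886×3.55) = 19.0/12.6 = 1.51 ft.
P = γ·Q·ΔE/550 = 62.4 × 240 × 1.51 / 550 = 41.0 hp.

P = 41.0 hp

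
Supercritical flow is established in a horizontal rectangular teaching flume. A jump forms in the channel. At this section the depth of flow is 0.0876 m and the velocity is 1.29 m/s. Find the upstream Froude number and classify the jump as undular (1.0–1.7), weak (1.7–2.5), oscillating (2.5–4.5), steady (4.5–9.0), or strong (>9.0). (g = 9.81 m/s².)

Fr₁ = 1.39; undular jump

Fr₁ = V₁/√(g·y₁) = 1.29/√(9.81×0.0876) = 1.39.
Fr₁ = 1.39 lies in the undular range.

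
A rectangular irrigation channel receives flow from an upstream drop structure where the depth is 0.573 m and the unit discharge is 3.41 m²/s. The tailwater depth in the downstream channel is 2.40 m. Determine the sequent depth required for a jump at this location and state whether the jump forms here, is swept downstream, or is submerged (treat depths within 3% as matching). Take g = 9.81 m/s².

V₁ = q/y₁ = 3.41/0.573 = 5.95 m/s. Fr₁ = V₁/√(g·y₁) = 5.95/√(9.81×0.573) = 2.51.
Bélanger equation: y₂/y₁ = ½[√(1 + 8Fr₁²) − 1] = ½[√51.40 − 1] = 3.08.
y₂ = 3.08 × 0.573 = 1.77 m.
Tailwater y_tw = 2.40 m: y_tw > y₂, so the jump is submerged.

y₂ = 1.77 m; the jump is submerged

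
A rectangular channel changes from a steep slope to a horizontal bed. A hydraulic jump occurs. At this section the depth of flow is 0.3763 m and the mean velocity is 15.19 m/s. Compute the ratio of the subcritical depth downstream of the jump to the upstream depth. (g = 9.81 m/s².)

Fr₁ = V₁/√(g·y₁) = 15.19/√(9.81×0.3763) = 7.906.
Conjugate-depth relation: y₂/y₁ = ½[√(1 + 8Fr₁²) − 1] = ½[√501.04 − 1] = 10.69.

y₂/y₁ = 10.69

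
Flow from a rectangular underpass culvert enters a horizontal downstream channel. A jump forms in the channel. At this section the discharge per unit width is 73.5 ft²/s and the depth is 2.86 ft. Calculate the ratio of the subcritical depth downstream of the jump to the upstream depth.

V₁ = q/y₁ = 73.5/2.86 = 25.7 ft/s. Fr₁ = V₁/√(g·y₁) = 25.7/√(32.2×2.86) = 2.68.
From the momentum equation for a rectangular channel, y₂/y₁ = ½[√(1 + 8Fr₁²) − 1] = ½[√58.37 − 1] = 3.32.

y₂/y₁ = 3.32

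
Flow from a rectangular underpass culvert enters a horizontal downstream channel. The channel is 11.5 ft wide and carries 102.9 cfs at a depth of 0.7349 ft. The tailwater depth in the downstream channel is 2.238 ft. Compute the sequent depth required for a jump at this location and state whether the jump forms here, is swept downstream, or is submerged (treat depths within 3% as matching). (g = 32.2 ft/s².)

y₂ = 2.260 ft; the jump forms here

q = Q/b = 102.9/11.5 = 8.948 ft²/s; V₁ = q/y₁ = 12.18 ft/s. Fr₁ = V₁/√(g·y₁) = 2.503.
Sequent-depth ratio: y₂/y₁ = ½[√(1 + 8Fr₁²) − 1] = ½[√51.117 − 1] = 3.075.
y₂ = 3.075 × 0.7349 = 2.260 ft.
Tailwater y_tw = 2.238 ft: y_tw ≈ y₂, so the jump forms here.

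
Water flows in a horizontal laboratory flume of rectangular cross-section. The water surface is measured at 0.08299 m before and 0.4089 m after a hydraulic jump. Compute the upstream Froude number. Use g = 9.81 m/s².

Fr₁ = 3.821

For a rectangular channel the momentum equation gives q² = ½·g·y₁·y₂·(y₁ + y₂) = ½×9.81×0.08299×0.4089×0.4919 = 0.08187.
q = √0.08187 = 0.2861 m²/s.
V₁ = q/y₁ = 3.448 m/s; Fr₁ = V₁/√(g·y₁) = 3.821.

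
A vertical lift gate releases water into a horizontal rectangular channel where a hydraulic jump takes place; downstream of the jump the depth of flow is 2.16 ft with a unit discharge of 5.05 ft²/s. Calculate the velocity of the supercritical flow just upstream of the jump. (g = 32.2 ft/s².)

V₁ = 16.9 ft/s

V₂ = q/y₂ = 5.05/2.16 = 2.34 ft/s; Fr₂ = V₂/√(g·y₂) = 0.280.
Applying the sequent-depth relation in reverse, y₁/y₂ = ½[√(1 + 8Fr₂²) − 1] = ½[√1.629 − 1] = 0.138.
y₁ = 0.138 × 2.16 = 0.298 ft.
V₁ = q/y₁ = 5.05/0.298 = 16.9 ft/s.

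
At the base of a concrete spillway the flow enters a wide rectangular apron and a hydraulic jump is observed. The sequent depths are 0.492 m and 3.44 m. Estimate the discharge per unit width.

q = 5.71 m²/s

For a rectangular channel the momentum equation gives q² = ½·g·y₁·y₂·(y₁ + y₂) = ½×9.81×0.492×3.44×3.93 = 32.6.
q = √32.6 = 5.71 m²/s.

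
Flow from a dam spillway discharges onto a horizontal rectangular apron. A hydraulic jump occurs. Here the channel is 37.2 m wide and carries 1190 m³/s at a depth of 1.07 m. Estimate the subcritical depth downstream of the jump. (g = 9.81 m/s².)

y₂ = 13.4 m

q = Q/b = 1190/37.2 = 32.0 m²/s; V₁ = q/y₁ = 29.9 m/s. Fr₁ = V₁/√(g·y₁) = 9.23.
By Bélanger, y₂/y₁ = ½[√(1 + 8Fr₁²) − 1] = ½[√682.2 − 1] = 12.6.
y₂ = 12.6 × 1.07 = 13.4 m.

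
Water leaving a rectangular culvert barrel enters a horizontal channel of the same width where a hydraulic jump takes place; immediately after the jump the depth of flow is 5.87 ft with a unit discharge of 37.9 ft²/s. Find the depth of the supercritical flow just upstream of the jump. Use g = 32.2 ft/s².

V₂ = q/y₂ = 37.9/5.87 = 6.46 ft/s; Fr₂ = V₂/√(g·y₂) = 0.470.
Since the conjugate-depth ratio holds either way, y₁/y₂ = ½[√(1 + 8Fr₂²) − 1] = ½[√2.764 − 1] = 0.331.
y₁ = 0.331 × 5.87 = 1.94 ft.

y₁ = 1.94 ft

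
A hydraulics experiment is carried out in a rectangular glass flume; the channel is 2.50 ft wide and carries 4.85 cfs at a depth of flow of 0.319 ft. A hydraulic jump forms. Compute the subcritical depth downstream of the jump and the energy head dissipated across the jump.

y₂ = 0.711 ft; ΔE = 0.0665 ft

q = Q/b = 4.85/2.50 = 1.94 ft²/s; V₁ = q/y₁ = 6.08 ft/s. Fr₁ = V₁/√(g·y₁) = 1.90.
From the momentum equation for a rectangular channel, y₂/y₁ = ½[√(1 + 8Fr₁²) − 1] = ½[√29.80 − 1] = 2.23.
y₂ = 2.23 × 0.319 = 0.711 ft.
Head loss: ΔE = (y₂ − y₁)³/(4y₁y₂) = (0.711 − 0.319)³/(4×0.319×0.711) = 0.0604/0.908 = 0.0665 ft.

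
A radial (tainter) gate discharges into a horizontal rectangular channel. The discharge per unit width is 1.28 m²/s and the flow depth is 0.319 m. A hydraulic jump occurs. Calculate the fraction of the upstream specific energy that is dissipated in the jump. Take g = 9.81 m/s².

V₁ = q/y₁ = 1.28/0.319 = 4.01 m/s. Fr₁ = V₁/√(g·y₁) = 4.01/√(9.81×0.319) = 2.27.
From the momentum equation for a rectangular channel, y₂/y₁ = ½[√(1 + 8Fr₁²) − 1] = ½[√42.16 − 1] = 2.75.
y₂ = 2.75 × 0.319 = 0.876 m.
E₁ = y₁ + V₁²/2g = 1.14 m. ΔE = (y₂ − y₁)³/(4y₁y₂) = 0.155 m. ΔE/E₁ = 0.155/1.14 = 0.136.

ΔE/E₁ = 0.136 (13.6%)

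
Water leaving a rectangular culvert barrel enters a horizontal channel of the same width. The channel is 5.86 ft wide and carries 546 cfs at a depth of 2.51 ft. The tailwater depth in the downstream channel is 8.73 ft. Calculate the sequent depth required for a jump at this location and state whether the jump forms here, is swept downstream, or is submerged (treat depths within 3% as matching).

q = Q/b = 546/5.86 = 93.2 ft²/s; V₁ = q/y₁ = 37.1 ft/s. Fr₁ = V₁/√(g·y₁) = 4.13.
Sequent-depth ratio: y₂/y₁ = ½[√(1 + 8Fr₁²) − 1] = ½[√137.4 − 1] = 5.36.
y₂ = 5.36 × 2.51 = 13.5 ft.
Tailwater y_tw = 8.73 ft: y_tw < y₂, so the jump is swept downstream.

y₂ = 13.5 ft; the jump is swept downstream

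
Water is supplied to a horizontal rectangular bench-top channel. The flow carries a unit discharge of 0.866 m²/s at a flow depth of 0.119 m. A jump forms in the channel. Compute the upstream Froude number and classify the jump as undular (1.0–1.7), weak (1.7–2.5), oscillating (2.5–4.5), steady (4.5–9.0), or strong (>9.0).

Fr₁ = 6.74; steady jump

V₁ = q/y₁ = 0.866/0.119 = 7.28 m/s. Fr₁ = V₁/√(g·y₁) = 7.28/√(9.81×0.119) = 6.74.
Fr₁ = 6.74 lies in the steady range.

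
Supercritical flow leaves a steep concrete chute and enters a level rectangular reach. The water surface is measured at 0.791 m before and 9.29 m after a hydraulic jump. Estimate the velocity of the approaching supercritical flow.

For a rectangular channel the momentum equation gives q² = ½·g·y₁·y₂·(y₁ + y₂) = ½×9.81×0.791×9.29×10.1 = 363.
q = √363 = 19.1 m²/s.
V₁ = q/y₁ = 19.1/0.791 = 24.1 m/s.

V₁ = 24.1 m/s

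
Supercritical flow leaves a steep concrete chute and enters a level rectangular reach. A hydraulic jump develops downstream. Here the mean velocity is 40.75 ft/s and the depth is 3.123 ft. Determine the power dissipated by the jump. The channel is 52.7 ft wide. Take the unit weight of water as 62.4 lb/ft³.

P = 8770 hp

Fr₁ = V₁/√(g·y₁) = 40.75/√(32.2×3.123) = 4.064.
Conjugate-depth relation: y₂/y₁ = ½[√(1 + 8Fr₁²) − 1] = ½[√133.10 − 1] = 5.269.
y₂ = 5.269 × 3.123 = 16.45 ft.
Head loss: ΔE = (y₂ − y₁)³/(4y₁y₂) = (16.45 − 3.123)³/(4×3.123×16.45) = 2369/205.5 = 11.53 ft.
q = V₁·y₁ = 40.75 × 3.123 = 127.3 ft²/s. Q = q·b = 127.3 × 52.7 = 6707 cfs. P = γ·Q·ΔE/550 = 62.4 × 6707 × 11.53 / 550 = 8770 hp.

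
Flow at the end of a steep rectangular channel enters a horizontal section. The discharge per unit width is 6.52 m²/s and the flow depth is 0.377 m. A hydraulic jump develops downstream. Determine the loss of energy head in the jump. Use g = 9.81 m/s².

V₁ = q/y₁ = 6.52/0.377 = 17.3 m/s. Fr₁ = V₁/√(g·y₁) = 17.3/√(9.81×0.377) = 8.99.
Sequent-depth ratio: y₂/y₁ = ½[√(1 + 8Fr₁²) − 1] = ½[√648.0 − 1] = 12.2.
y₂ = 12.2 × 0.377 = 4.61 m.
V₂ = q/y₂ = 6.52/4.61 = 1.41 m/s. E₁ = y₁ + V₁²/2g = 15.6 m; E₂ = y₂ + V₂²/2g = 4.71 m. ΔE = E₁ − E₂ = 10.9 m.

ΔE = 10.9 m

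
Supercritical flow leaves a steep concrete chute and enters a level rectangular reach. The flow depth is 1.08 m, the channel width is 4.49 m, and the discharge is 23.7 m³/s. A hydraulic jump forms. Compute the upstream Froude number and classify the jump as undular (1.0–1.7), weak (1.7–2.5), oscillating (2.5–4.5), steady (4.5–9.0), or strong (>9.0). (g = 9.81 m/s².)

q = Q/b = 23.7/4.49 = 5.28 m²/s; V₁ = q/y₁ = 4.89 m/s. Fr₁ = V₁/√(g·y₁) = 1.50.
Fr₁ = 1.50 lies in the undular range.

Fr₁ = 1.50; undular jump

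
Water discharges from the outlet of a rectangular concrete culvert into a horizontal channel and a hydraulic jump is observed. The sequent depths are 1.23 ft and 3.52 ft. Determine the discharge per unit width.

q = 18.2 ft²/s

For a rectangular channel the momentum equation gives q² = ½·g·y₁·y₂·(y₁ + y₂) = ½×32.2×1.23×3.52×4.75 = 331.
q = √331 = 18.2 ft²/s.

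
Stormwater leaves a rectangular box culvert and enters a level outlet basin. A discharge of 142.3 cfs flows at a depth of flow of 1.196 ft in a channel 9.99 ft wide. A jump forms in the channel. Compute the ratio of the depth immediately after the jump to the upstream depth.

y₂/y₁ = 2.260

q = Q/b = 142.3/9.99 = 14.24 ft²/s; V₁ = q/y₁ = 11.91 ft/s. Fr₁ = V₁/√(g·y₁) = 1.919.
From the momentum equation for a rectangular channel, y₂/y₁ = ½[√(1 + 8Fr₁²) − 1] = ½[√30.466 − 1] = 2.260.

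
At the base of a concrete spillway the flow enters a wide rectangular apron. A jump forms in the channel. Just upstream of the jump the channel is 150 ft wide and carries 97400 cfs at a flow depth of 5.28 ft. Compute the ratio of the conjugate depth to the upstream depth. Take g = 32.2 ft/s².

q = Q/b = 97400/150 = 649 ft²/s; V₁ = q/y₁ = 123 ft/s. Fr₁ = V₁/√(g·y₁) = 9.43.
Conjugate-depth relation: y₂/y₁ = ½[√(1 + 8Fr₁²) − 1] = ½[√712.7 − 1] = 12.8.

y₂/y₁ = 12.8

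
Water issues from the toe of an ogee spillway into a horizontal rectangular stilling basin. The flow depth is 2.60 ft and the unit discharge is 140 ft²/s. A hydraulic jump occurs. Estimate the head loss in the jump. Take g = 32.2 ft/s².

V₁ = q/y₁ = 140/2.60 = 53.8 ft/s. Fr₁ = V₁/√(g·y₁) = 53.8/√(32.2×2.60) = 5.88.
Bélanger equation: y₂/y₁ = ½[√(1 + 8Fr₁²) − 1] = ½[√278.1 − 1] = 7.84.
y₂ = 7.84 × 2.60 = 20.4 ft.
V₂ = q/y₂ = 140/20.4 = 6.87 ft/s. E₁ = y₁ + V₁²/2g = 47.6 ft; E₂ = y₂ + V₂²/2g = 21.1 ft. ΔE = E₁ − E₂ = 26.5 ft.

ΔE = 26.5 ft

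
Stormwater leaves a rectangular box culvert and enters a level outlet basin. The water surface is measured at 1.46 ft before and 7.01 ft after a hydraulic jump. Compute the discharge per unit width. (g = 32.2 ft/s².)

For a rectangular channel the momentum equation gives q² = ½·g·y₁·y₂·(y₁ + y₂) = ½×32.2×1.46×7.01×8.47 = 1396.
q = √1396 = 37.4 ft²/s.

q = 37.4 ft²/s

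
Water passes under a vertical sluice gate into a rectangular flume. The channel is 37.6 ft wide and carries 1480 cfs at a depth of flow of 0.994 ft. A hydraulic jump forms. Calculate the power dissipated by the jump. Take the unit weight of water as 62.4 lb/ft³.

P = 2639 hp

q = Q/b = 1480/37.6 = 39.4 ft²/s; V₁ = q/y₁ = 39.6 ft/s. Fr₁ = V₁/√(g·y₁) = 7.00.
Conjugate-depth relation: y₂/y₁ = ½[√(1 + 8Fr₁²) − 1] = ½[√392.9 − 1] = 9.41.
y₂ = 9.41 × 0.994 = 9.35 ft.
Head loss: ΔE = (y₂ − y₁)³/(4y₁y₂) = (9.35 − 0.994)³/(4×0.994×9.35) = 584/37.2 = 15.7 ft.
P = γ·Q·ΔE/550 = 62.4 × 1480 × 15.7 / 550 = 2639 hp.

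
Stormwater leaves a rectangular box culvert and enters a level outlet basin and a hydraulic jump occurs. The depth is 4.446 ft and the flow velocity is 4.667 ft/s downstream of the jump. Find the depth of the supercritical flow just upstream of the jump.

y₁ = 1.087 ft

Fr₂ = V₂/√(g·y₂) = 4.667/√(32.2×4.446) = 0.3901.
From the momentum equation (using Fr₂), y₁/y₂ = ½[√(1 + 8Fr₂²) − 1] = ½[√2.2171 − 1] = 0.2445.
y₁ = 0.2445 × 4.446 = 1.087 ft.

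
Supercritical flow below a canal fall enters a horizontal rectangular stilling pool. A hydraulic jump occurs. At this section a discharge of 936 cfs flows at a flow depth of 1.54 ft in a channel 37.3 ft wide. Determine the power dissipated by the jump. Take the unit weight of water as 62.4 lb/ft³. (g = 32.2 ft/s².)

P = 86.3 hp

q = Q/b = 936/37.3 = 25.1 ft²/s; V₁ = q/y₁ = 16.3 ft/s. Fr₁ = V₁/√(g·y₁) = 2.31.
Conjugate-depth relation: y₂/y₁ = ½[√(1 + 8Fr₁²) − 1] = ½[√43.84 − 1] = 2.81.
y₂ = 2.81 × 1.54 = 4.33 ft.
Head loss: ΔE = (y₂ − y₁)³/(4y₁y₂) = (4.33 − 1.54)³/(4×1.54×4.33) = 21.7/26.7 = 0.813 ft.
P = γ·Q·ΔE/550 = 62.4 × 936 × 0.813 / 550 = 86.3 hp.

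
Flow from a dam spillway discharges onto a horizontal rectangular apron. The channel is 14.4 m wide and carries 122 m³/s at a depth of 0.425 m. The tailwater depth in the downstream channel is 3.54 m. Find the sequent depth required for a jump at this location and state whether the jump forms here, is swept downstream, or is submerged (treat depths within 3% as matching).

y₂ = 5.66 m; the jump is swept downstream

q = Q/b = 122/14.4 = 8.47 m²/s; V₁ = q/y₁ = 19.9 m/s. Fr₁ = V₁/√(g·y₁) = 9.76.
By Bélanger, y₂/y₁ = ½[√(1 + 8Fr₁²) − 1] = ½[√763.5 − 1] = 13.3.
y₂ = 13.3 × 0.425 = 5.66 m.
Tailwater y_tw = 3.54 m: y_tw < y₂, so the jump is swept downstream.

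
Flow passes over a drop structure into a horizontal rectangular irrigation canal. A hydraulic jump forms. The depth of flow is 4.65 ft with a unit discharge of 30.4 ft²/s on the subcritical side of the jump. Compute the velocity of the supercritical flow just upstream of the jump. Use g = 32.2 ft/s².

V₂ = q/y₂ = 30.4/4.65 = 6.54 ft/s; Fr₂ = V₂/√(g·y₂) = 0.534.
Since the conjugate-depth ratio holds either way, y₁/y₂ = ½[√(1 + 8Fr₂²) − 1] = ½[√3.284 − 1] = 0.406.
y₁ = 0.406 × 4.65 = 1.89 ft.
V₁ = q/y₁ = 30.4/1.89 = 16.1 ft/s.

V₁ = 16.1 ft/s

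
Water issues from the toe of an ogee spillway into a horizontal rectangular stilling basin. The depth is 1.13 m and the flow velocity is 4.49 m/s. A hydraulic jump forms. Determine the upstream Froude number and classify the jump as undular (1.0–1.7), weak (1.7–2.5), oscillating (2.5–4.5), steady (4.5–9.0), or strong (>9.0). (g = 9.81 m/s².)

Fr₁ = V₁/√(g·y₁) = 4.49/√(9.81×1.13) = 1.35.
Fr₁ = 1.35 lies in the undular range.

Fr₁ = 1.35; undular jump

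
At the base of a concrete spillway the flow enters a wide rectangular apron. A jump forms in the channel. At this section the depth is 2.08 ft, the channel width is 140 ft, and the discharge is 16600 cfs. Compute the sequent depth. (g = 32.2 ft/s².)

y₂ = 19.5 ft

q = Q/b = 16600/140 = 119 ft²/s; V₁ = q/y₁ = 57.0 ft/s. Fr₁ = V₁/√(g·y₁) = 6.97.
Bélanger equation: y₂/y₁ = ½[√(1 + 8Fr₁²) − 1] = ½[√389.2 − 1] = 9.36.
y₂ = 9.36 × 2.08 = 19.5 ft.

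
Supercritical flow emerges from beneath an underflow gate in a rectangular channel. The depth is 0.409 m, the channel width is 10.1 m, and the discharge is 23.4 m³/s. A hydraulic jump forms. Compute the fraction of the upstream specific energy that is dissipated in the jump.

ΔE/E₁ = 0.230 (23.0%)

q = Q/b = 23.4/10.1 = 2.32 m²/s; V₁ = q/y₁ = 5.66 m/s. Fr₁ = V₁/√(g·y₁) = 2.83.
Conjugate-depth relation: y₂/y₁ = ½[√(1 + 8Fr₁²) − 1] = ½[√64.98 − 1] = 3.53.
y₂ = 3.53 × 0.409 = 1.44 m.
E₁ = y₁ + V₁²/2g = 2.04 m. ΔE = (y₂ − y₁)³/(4y₁y₂) = 0.469 m. ΔE/E₁ = 0.469/2.04 = 0.230.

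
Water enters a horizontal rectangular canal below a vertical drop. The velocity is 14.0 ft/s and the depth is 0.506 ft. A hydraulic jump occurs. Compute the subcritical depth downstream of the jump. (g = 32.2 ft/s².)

Fr₁ = V₁/√(g·y₁) = 14.0/√(32.2×0.506) = 3.47.
Sequent-depth ratio: y₂/y₁ = ½[√(1 + 8Fr₁²) − 1] = ½[√97.24 − 1] = 4.43.
y₂ = 4.43 × 0.506 = 2.24 ft.

y₂ = 2.24 ft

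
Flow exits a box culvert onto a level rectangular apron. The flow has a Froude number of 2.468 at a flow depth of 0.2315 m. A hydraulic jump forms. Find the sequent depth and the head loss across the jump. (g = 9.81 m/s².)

y₂ = 0.7005 m; ΔE = 0.1590 m

Fr₁ = 2.468 (given).
Sequent-depth ratio: y₂/y₁ = ½[√(1 + 8Fr₁²) − 1] = ½[√49.728 − 1] = 3.026.
y₂ = 3.026 × 0.2315 = 0.7005 m.
V₁ = Fr₁·√(g·y₁) = 2.468×√(9.81×0.2315) = 3.719 m/s; q = V₁·y₁ = 0.8610 m²/s. V₂ = q/y₂ = 0.8610/0.7005 = 1.229 m/s. E₁ = y₁ + V₁²/2g = 0.9365 m; E₂ = y₂ + V₂²/2g = 0.7775 m. ΔE = E₁ − E₂ = 0.1590 m.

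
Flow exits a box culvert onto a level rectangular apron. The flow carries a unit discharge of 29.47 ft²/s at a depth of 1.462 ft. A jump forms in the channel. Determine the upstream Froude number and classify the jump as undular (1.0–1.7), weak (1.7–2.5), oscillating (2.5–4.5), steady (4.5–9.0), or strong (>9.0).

Fr₁ = 2.938; oscillating jump

V₁ = q/y₁ = 29.47/1.462 = 20.16 ft/s. Fr₁ = V₁/√(g·y₁) = 20.16/√(32.2×1.462) = 2.938.
Fr₁ = 2.938 lies in the oscillating range.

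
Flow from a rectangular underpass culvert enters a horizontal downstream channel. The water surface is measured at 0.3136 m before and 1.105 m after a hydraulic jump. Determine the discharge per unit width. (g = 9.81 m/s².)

For a rectangular channel the momentum equation gives q² = ½·g·y₁·y₂·(y₁ + y₂) = ½×9.81×0.3136×1.105×1.419 = 2.411.
q = √2.411 = 1.553 m²/s.

q = 1.553 m²/s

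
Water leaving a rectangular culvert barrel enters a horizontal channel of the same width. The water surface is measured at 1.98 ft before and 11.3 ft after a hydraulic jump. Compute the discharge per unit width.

q = 69.2 ft²/s

For a rectangular channel the momentum equation gives q² = ½·g·y₁·y₂·(y₁ + y₂) = ½×32.2×1.98×11.3×13.3 = 4784.
q = √4784 = 69.2 ft²/s.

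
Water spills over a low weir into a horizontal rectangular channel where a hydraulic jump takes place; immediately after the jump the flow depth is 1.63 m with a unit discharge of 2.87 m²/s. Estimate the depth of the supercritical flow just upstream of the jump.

V₂ = q/y₂ = 2.87/1.63 = 1.76 m/s; Fr₂ = V₂/√(g·y₂) = 0.440.
Applying the sequent-depth relation in reverse, y₁/y₂ = ½[√(1 + 8Fr₂²) − 1] = ½[√2.551 − 1] = 0.299.
y₁ = 0.299 × 1.63 = 0.487 m.

y₁ = 0.487 m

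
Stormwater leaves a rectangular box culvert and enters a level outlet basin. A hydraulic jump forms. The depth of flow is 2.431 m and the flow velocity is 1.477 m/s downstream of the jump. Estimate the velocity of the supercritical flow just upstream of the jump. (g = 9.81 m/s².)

Fr₂ = V₂/√(g·y₂) = 1.477/√(9.81×2.431) = 0.3024.
Applying the sequent-depth relation in reverse, y₁/y₂ = ½[√(1 + 8Fr₂²) − 1] = ½[√1.7318 − 1] = 0.1580.
y₁ = 0.1580 × 2.431 = 0.3841 m.
V₁ = q/y₁ = 3.591/0.3841 = 9.349 m/s.

V₁ = 9.349 m/s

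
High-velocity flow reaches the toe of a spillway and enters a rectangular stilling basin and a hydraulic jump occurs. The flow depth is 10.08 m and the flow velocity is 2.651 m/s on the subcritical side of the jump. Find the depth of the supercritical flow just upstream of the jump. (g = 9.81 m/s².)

y₁ = 1.272 m

Fr₂ = V₂/√(g·y₂) = 2.651/√(9.81×10.08) = 0.2666.
Applying the sequent-depth relation in reverse, y₁/y₂ = ½[√(1 + 8Fr₂²) − 1] = ½[√1.5686 − 1] = 0.1262.
y₁ = 0.1262 × 10.08 = 1.272 m.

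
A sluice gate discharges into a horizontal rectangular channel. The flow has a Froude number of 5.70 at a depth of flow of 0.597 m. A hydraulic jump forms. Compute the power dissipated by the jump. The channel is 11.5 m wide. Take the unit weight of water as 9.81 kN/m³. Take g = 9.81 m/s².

P = 5206 kW

Fr₁ = 5.70 (given).
By Bélanger, y₂/y₁ = ½[√(1 + 8Fr₁²) − 1] = ½[√260.9 − 1] = 7.58.
y₂ = 7.58 × 0.597 = 4.52 m.
V₁ = Fr₁·√(g·y₁) = 5.70×√(9.81×0.597) = 13.8 m/s; q = V₁·y₁ = 8.24 m²/s. V₂ = q/y₂ = 8.24/4.52 = 1.82 m/s. E₁ = y₁ + V₁²/2g = 10.3 m; E₂ = y₂ + V₂²/2g = 4.69 m. ΔE = E₁ − E₂ = 5.60 m.
Q = q·b = 8.24 × 11.5 = 94.7 m³/s. P = γ·Q·ΔE = 9.81 × 94.7 × 5.60 = 5206 kW.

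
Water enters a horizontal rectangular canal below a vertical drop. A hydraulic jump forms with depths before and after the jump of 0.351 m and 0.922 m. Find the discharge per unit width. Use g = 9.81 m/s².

q = 1.42 m²/s

For a rectangular channel the momentum equation gives q² = ½·g·y₁·y₂·(y₁ + y₂) = ½×9.81×0.351×0.922×1.27 = 2.02.
q = √2.02 = 1.42 m²/s.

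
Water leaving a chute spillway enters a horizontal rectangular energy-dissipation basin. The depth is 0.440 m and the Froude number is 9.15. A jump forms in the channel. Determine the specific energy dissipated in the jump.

Fr₁ = 9.15 (given).
Conjugate-depth relation: y₂/y₁ = ½[√(1 + 8Fr₁²) − 1] = ½[√670.8 − 1] = 12.4.
y₂ = 12.4 × 0.440 = 5.48 m.
V₁ = Fr₁·√(g·y₁) = 9.15×√(9.81×0.440) = 19.0 m/s; q = V₁·y₁ = 8.36 m²/s. V₂ = q/y₂ = 8.36/5.48 = 1.53 m/s. E₁ = y₁ + V₁²/2g = 18.9 m; E₂ = y₂ + V₂²/2g = 5.60 m. ΔE = E₁ − E₂ = 13.3 m.

ΔE = 13.3 m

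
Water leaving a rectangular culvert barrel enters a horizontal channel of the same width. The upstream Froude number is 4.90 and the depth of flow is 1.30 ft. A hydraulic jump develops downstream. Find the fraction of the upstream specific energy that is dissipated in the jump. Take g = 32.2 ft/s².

Fr₁ = 4.90 (given).
By Bélanger, y₂/y₁ = ½[√(1 + 8Fr₁²) − 1] = ½[√193.1 − 1] = 6.45.
y₂ = 6.45 × 1.30 = 8.38 ft.
E₁ = y₁(1 + Fr₁²/2) = 1.30×(1 + 4.90²/2) = 16.9 ft. ΔE = (y₂ − y₁)³/(4y₁y₂) = 8.15 ft. ΔE/E₁ = 8.15/16.9 = 0.482.

ΔE/E₁ = 0.482 (48.2%)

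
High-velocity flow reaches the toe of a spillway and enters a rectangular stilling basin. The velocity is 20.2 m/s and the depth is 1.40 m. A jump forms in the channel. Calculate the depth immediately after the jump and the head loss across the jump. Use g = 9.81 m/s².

Fr₁ = V₁/√(g·y₁) = 20.2/√(9.81×1.40) = 5.45.
Sequent-depth ratio: y₂/y₁ = ½[√(1 + 8Fr₁²) − 1] = ½[√238.7 − 1] = 7.22.
y₂ = 7.22 × 1.40 = 10.1 m.
Head loss: ΔE = (y₂ − y₁)³/(4y₁y₂) = (10.1 − 1.40)³/(4×1.40×10.1) = 662/56.6 = 11.7 m.

y₂ = 10.1 m; ΔE = 11.7 m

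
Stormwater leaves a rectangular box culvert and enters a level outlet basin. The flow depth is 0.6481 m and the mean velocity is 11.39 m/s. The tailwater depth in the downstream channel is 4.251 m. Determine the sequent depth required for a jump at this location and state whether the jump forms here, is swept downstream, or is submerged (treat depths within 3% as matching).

y₂ = 3.829 m; the jump is submerged

Fr₁ = V₁/√(g·y₁) = 11.39/√(9.81×0.6481) = 4.517.
Sequent-depth ratio: y₂/y₁ = ½[√(1 + 8Fr₁²) − 1] = ½[√164.24 − 1] = 5.908.
y₂ = 5.908 × 0.6481 = 3.829 m.
Tailwater y_tw = 4.251 m: y_tw > y₂, so the jump is submerged.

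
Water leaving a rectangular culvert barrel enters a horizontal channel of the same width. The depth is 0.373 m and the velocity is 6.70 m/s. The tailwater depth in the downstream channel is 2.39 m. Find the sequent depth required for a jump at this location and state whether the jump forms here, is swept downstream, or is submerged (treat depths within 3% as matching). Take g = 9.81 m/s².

Fr₁ = V₁/√(g·y₁) = 6.70/√(9.81×0.373) = 3.50.
By Bélanger, y₂/y₁ = ½[√(1 + 8Fr₁²) − 1] = ½[√99.14 − 1] = 4.48.
y₂ = 4.48 × 0.373 = 1.67 m.
Tailwater y_tw = 2.39 m: y_tw > y₂, so the jump is submerged.

y₂ = 1.67 m; the jump is submerged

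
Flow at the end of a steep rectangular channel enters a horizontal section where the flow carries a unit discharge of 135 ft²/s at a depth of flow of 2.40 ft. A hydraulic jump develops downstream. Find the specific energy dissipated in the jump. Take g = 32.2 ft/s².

V₁ = q/y₁ = 135/2.40 = 56.2 ft/s. Fr₁ = V₁/√(g·y₁) = 56.2/√(32.2×2.40) = 6.40.
From the momentum equation for a rectangular channel, y₂/y₁ = ½[√(1 + 8Fr₁²) − 1] = ½[√328.5 − 1] = 8.56.
y₂ = 8.56 × 2.40 = 20.6 ft.
Head loss: ΔE = (y₂ − y₁)³/(4y₁y₂) = (20.6 − 2.40)³/(4×2.40×20.6) = 5980/197 = 30.3 ft.

ΔE = 30.3 ft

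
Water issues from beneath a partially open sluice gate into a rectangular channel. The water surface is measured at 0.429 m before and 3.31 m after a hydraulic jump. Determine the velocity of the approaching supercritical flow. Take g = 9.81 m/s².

V₁ = 11.9 m/s

For a rectangular channel the momentum equation gives q² = ½·g·y₁·y₂·(y₁ + y₂) = ½×9.81×0.429×3.31×3.74 = 26.0.
q = √26.0 = 5.10 m²/s.
V₁ = q/y₁ = 5.10/0.429 = 11.9 m/s.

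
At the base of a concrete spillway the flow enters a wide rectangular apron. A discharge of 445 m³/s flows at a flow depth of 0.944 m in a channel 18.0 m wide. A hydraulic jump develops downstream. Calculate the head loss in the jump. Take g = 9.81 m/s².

q = Q/b = 445/18.0 = 24.7 m²/s; V₁ = q/y₁ = 26.2 m/s. Fr₁ = V₁/√(g·y₁) = 8.61.
By Bélanger, y₂/y₁ = ½[√(1 + 8Fr₁²) − 1] = ½[√593.5 − 1] = 11.7.
y₂ = 11.7 × 0.944 = 11.0 m.
Head loss: ΔE = (y₂ − y₁)³/(4y₁y₂) = (11.0 − 0.944)³/(4×0.944×11.0) = 1025/41.6 = 24.6 m.

ΔE = 24.6 m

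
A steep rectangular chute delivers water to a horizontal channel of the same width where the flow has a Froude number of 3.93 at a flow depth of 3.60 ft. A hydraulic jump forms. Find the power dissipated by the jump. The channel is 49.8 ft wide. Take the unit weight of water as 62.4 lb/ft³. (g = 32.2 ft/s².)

P = 10358 hp

Fr₁ = 3.93 (given).
From the momentum equation for a rectangular channel, y₂/y₁ = ½[√(1 + 8Fr₁²) − 1] = ½[√124.6 − 1] = 5.08.
y₂ = 5.08 × 3.60 = 18.3 ft.
Head loss: ΔE = (y₂ − y₁)³/(4y₁y₂) = (18.3 − 3.60)³/(4×3.60×18.3) = 3169/263 = 12.0 ft.
V₁ = Fr₁·√(g·y₁) = 3.93×√(32.2×3.60) = 42.3 ft/s; q = V₁·y₁ = 152 ft²/s. Q = q·b = 152 × 49.8 = 7586 cfs. P = γ·Q·ΔE/550 = 62.4 × 7586 × 12.0 / 550 = 10358 hp.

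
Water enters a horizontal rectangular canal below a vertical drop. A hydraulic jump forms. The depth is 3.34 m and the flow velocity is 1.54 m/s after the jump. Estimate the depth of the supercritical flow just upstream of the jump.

y₁ = 0.429 m

Fr₂ = V₂/√(g·y₂) = 1.54/√(9.81×3.34) = 0.269.
Since the conjugate-depth ratio holds either way, y₁/y₂ = ½[√(1 + 8Fr₂²) − 1] = ½[√1.579 − 1] = 0.128.
y₁ = 0.128 × 3.34 = 0.429 m.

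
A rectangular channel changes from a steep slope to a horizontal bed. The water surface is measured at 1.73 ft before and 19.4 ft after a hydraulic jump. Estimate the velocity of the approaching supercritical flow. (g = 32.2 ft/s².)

V₁ = 61.8 ft/s

For a rectangular channel the momentum equation gives q² = ½·g·y₁·y₂·(y₁ + y₂) = ½×32.2×1.73×19.4×21.1 = 11418.
q = √11418 = 107 ft²/s.
V₁ = q/y₁ = 107/1.73 = 61.8 ft/s.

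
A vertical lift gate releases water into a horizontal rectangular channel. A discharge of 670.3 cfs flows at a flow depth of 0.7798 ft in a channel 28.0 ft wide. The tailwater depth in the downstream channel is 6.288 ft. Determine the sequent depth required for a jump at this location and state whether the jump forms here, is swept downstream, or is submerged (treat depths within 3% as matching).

q = Q/b = 670.3/28.0 = 23.94 ft²/s; V₁ = q/y₁ = 30.70 ft/s. Fr₁ = V₁/√(g·y₁) = 6.126.
From the momentum equation for a rectangular channel, y₂/y₁ = ½[√(1 + 8Fr₁²) − 1] = ½[√301.27 − 1] = 8.179.
y₂ = 8.179 × 0.7798 = 6.378 ft.
Tailwater y_tw = 6.288 ft: y_tw ≈ y₂, so the jump forms here.

y₂ = 6.378 ft; the jump forms here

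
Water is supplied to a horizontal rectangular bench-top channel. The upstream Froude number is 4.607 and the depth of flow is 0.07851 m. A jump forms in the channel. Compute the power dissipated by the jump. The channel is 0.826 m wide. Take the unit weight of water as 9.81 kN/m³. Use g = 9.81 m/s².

P = 1.068 kW

Fr₁ = 4.607 (given).
From the momentum equation for a rectangular channel, y₂/y₁ = ½[√(1 + 8Fr₁²) − 1] = ½[√170.80 − 1] = 6.034.
y₂ = 6.034 × 0.07851 = 0.4738 m.
V₁ = Fr₁·√(g·y₁) = 4.607×√(9.81×0.07851) = 4.043 m/s; q = V₁·y₁ = 0.3174 m²/s. V₂ = q/y₂ = 0.3174/0.4738 = 0.6700 m/s. E₁ = y₁ + V₁²/2g = 0.9117 m; E₂ = y₂ + V₂²/2g = 0.4966 m. ΔE = E₁ − E₂ = 0.4150 m.
Q = q·b = 0.3174 × 0.826 = 0.2622 m³/s. P = γ·Q·ΔE = 9.81 × 0.2622 × 0.4150 = 1.068 kW.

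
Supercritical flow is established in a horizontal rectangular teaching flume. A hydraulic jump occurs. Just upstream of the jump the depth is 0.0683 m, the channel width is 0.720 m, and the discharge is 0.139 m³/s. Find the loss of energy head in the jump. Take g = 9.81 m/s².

ΔE = 0.153 m

q = Q/b = 0.139/0.720 = 0.193 m²/s; V₁ = q/y₁ = 2.83 m/s. Fr₁ = V₁/√(g·y₁) = 3.45.
Bélanger equation: y₂/y₁ = ½[√(1 + 8Fr₁²) − 1] = ½[√96.39 − 1] = 4.41.
y₂ = 4.41 × 0.0683 = 0.301 m.
Head loss: ΔE = (y₂ − y₁)³/(4y₁y₂) = (0.301 − 0.0683)³/(4×0.0683×0.301) = 0.0126/0.0823 = 0.153 m.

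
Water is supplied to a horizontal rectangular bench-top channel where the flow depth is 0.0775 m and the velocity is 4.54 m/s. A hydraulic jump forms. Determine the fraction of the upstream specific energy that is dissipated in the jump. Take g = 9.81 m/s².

ΔE/E₁ = 0.508 (50.8%)

Fr₁ = V₁/√(g·y₁) = 4.54/√(9.81×0.0775) = 5.21.
By Bélanger, y₂/y₁ = ½[√(1 + 8Fr₁²) − 1] = ½[√217.9 − 1] = 6.88.
y₂ = 6.88 × 0.0775 = 0.533 m.
E₁ = y₁ + V₁²/2g = 1.13 m. ΔE = (y₂ − y₁)³/(4y₁y₂) = 0.573 m. ΔE/E₁ = 0.573/1.13 = 0.508.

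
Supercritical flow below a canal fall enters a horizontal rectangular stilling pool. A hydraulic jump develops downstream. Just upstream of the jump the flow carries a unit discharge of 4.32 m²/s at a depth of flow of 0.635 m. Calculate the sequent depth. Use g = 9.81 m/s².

y₂ = 2.15 m

V₁ = q/y₁ = 4.32/0.635 = 6.80 m/s. Fr₁ = V₁/√(g·y₁) = 6.80/√(9.81×0.635) = 2.73.
By Bélanger, y₂/y₁ = ½[√(1 + 8Fr₁²) − 1] = ½[√60.44 − 1] = 3.39.
y₂ = 3.39 × 0.635 = 2.15 m.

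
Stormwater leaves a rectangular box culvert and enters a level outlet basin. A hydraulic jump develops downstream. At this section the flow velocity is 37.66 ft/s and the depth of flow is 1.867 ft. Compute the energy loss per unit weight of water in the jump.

ΔE = 11.43 ft

Fr₁ = V₁/√(g·y₁) = 37.66/√(32.2×1.867) = 4.857.
Bélanger equation: y₂/y₁ = ½[√(1 + 8Fr₁²) − 1] = ½[√189.73 − 1] = 6.387.
y₂ = 6.387 × 1.867 = 11.92 ft.
q = V₁·y₁ = 37.66 × 1.867 = 70.31 ft²/s. V₂ = q/y₂ = 70.31/11.92 = 5.896 ft/s. E₁ = y₁ + V₁²/2g = 23.89 ft; E₂ = y₂ + V₂²/2g = 12.46 ft. ΔE = E₁ − E₂ = 11.43 ft.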